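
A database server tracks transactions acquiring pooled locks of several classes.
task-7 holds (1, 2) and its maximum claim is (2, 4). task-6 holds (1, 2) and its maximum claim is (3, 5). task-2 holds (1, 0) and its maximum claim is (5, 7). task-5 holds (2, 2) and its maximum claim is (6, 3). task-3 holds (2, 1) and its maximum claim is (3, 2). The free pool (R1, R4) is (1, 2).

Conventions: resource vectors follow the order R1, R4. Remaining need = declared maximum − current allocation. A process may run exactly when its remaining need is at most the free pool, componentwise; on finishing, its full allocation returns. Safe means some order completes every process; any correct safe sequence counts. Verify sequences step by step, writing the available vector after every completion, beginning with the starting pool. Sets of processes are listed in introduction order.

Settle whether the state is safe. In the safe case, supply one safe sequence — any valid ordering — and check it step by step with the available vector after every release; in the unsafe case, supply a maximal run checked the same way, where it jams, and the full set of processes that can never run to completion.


SAFE. One safe sequence: task-7, task-3, task-6, task-2, task-5.
Key observation: the order's first zero-slack moment is task-7 ((1, 2) needed, (1, 2) free — a requested resource with nothing to spare).
Verifying each step:
  pool = (1, 2)
  run task-7 (needs (1, 2), free (1, 2)); after release of (1, 2) the pool is (2, 4)
  run task-3 (needs (1, 1), free (2, 4)); after release of (2, 1) the pool is (4, 5)
  run task-6 (needs (2, 3), free (4, 5)); after release of (1, 2) the pool is (5, 7)
  run task-2 (needs (4, 7), free (5, 7)); after release of (1, 0) the pool is (6, 7)
  run task-5 (needs (4, 1), free (6, 7)); after release of (2, 2) the pool is (8, 9)


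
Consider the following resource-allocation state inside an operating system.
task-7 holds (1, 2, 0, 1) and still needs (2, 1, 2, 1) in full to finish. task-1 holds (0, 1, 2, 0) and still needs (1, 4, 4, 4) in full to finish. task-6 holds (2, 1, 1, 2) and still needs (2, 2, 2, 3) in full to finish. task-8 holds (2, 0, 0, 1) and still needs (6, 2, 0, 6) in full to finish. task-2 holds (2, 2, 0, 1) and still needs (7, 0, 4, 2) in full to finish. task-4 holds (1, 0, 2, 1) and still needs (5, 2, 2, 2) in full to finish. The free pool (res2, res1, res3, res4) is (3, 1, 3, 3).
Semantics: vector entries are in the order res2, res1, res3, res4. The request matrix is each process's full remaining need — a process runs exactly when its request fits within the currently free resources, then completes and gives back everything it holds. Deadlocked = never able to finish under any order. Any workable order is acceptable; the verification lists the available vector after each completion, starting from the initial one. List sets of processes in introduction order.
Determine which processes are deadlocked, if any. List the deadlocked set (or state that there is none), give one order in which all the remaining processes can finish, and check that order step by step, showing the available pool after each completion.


Nothing here is deadlocked.
Key observation: task-7 can run right away; the returned allocation unlocks the remaining processes in turn.
The rest can finish in the order task-7, task-6, task-8, task-1, task-2, task-4. Check, step by step:
  pool = (3, 1, 3, 3)
  task-7 needs (2, 1, 2, 1) <= (3, 1, 3, 3) -> finishes; pool += (1, 2, 0, 1) = (4, 3, 3, 4)
  task-6 needs (2, 2, 2, 3) <= (4, 3, 3, 4) -> finishes; pool += (2, 1, 1, 2) = (6, 4, 4, 6)
  task-8 needs (6, 2, 0, 6) <= (6, 4, 4, 6) -> finishes; pool += (2, 0, 0, 1) = (8, 4, 4, 7)
  task-1 needs (1, 4, 4, 4) <= (8, 4, 4, 7) -> finishes; pool += (0, 1, 2, 0) = (8, 5, 6, 7)
  task-2 needs (7, 0, 4, 2) <= (8, 5, 6, 7) -> finishes; pool += (2, 2, 0, 1) = (10, 7, 6, 8)
  task-4 needs (5, 2, 2, 2) <= (10, 7, 6, 8) -> finishes; pool += (1, 0, 2, 1) = (11, 7, 8, 9)


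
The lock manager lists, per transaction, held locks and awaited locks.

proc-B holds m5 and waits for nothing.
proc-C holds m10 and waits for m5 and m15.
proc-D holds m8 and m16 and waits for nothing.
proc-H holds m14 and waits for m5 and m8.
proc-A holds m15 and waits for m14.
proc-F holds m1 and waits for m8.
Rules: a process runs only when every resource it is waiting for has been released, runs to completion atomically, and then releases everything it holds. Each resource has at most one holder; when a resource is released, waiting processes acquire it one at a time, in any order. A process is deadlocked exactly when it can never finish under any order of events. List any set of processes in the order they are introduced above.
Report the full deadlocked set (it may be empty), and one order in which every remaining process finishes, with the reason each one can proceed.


Nothing here is deadlocked.
Key observation: the waits form no ring: some process can always run, and its releases unblock the others one by one.
A valid finishing order for the others: proc-D, proc-B, proc-F, proc-H, proc-A, proc-C.
Check, step by step:
  proc-D waits on nothing -> runs at once and releases m8 and m16
  proc-B waits on nothing -> runs at once and releases m5
  run proc-F (all its waits — m8 — are resolved); releases m1
  run proc-H (all its waits — m5 and m8 — are resolved); releases m14
  run proc-A (all its waits — m14 — are resolved); releases m15
  run proc-C (all its waits — m5 and m15 — are resolved); releases m10


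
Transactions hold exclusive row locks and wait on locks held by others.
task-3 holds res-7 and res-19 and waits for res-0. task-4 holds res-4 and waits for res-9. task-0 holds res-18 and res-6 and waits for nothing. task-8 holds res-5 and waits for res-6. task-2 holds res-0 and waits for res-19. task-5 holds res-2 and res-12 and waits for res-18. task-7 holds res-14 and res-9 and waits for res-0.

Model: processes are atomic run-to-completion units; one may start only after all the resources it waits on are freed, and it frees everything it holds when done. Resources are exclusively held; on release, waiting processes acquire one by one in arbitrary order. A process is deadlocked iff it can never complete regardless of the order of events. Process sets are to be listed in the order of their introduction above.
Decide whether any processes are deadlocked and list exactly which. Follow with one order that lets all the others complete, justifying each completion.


Deadlocked set: task-3, task-4, task-2 and task-7.
Key observation: task-3 -> task-2 -> task-3 is a circular wait — nothing in it can go first; task-4 and task-7 wait into the deadlock from upstream.
A valid finishing order for the others: task-0, task-5, task-8.
Step-by-step check:
  task-0: no waits; runs immediately, freeing res-18 and res-6
  run task-5 (all its waits — res-18 — are resolved); releases res-2 and res-12
  run task-8 (all its waits — res-6 — are resolved); releases res-5


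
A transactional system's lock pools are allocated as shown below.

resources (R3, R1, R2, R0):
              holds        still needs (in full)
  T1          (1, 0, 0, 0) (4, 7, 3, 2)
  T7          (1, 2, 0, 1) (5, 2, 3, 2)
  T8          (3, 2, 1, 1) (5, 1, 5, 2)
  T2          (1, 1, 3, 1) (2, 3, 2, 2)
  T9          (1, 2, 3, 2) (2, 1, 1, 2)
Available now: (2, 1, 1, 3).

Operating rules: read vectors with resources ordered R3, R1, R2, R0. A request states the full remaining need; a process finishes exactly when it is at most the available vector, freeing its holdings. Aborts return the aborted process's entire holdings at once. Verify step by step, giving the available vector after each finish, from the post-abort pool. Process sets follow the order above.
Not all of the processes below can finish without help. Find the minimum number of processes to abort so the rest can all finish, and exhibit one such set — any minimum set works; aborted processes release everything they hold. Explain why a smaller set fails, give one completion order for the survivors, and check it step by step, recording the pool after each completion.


The answer: abort T1.
Key observation: the returned (1, 0, 0, 0) from T1 is what brings T8 — unrunnable before, under any order — into play at step 3.
Why nothing smaller works: aborting no one leaves the state deadlocked as given.
The survivors complete as T9, T2, T8, T7. Verifying each step (starting from the post-abort pool):
  pool = (3, 1, 1, 3)
  T9 needs (2, 1, 1, 2) <= (3, 1, 1, 3) -> finishes; pool += (1, 2, 3, 2) = (4, 3, 4, 5)
  T2 needs (2, 3, 2, 2) <= (4, 3, 4, 5) -> finishes; pool += (1, 1, 3, 1) = (5, 4, 7, 6)
  T8 needs (5, 1, 5, 2) <= (5, 4, 7, 6) -> finishes; pool += (3, 2, 1, 1) = (8, 6, 8, 7)
  T7 needs (5, 2, 3, 2) <= (8, 6, 8, 7) -> finishes; pool += (1, 2, 0, 1) = (9, 8, 8, 8)


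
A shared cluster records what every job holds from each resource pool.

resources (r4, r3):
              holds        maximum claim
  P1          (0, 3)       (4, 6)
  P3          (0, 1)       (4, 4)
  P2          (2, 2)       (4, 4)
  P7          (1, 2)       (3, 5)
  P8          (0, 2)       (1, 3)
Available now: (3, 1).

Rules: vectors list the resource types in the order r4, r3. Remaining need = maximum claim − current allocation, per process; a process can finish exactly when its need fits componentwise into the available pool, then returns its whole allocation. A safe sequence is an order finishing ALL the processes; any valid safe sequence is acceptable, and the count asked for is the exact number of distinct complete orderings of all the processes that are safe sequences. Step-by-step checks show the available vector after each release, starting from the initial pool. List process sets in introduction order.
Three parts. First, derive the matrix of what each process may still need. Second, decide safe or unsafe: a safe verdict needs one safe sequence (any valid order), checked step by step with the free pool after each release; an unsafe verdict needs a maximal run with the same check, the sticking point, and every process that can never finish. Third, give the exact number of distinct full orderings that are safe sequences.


(1) Remaining need (order r4, r3):
  P1: (4, 3)
  P3: (4, 3)
  P2: (2, 2)
  P7: (2, 3)
  P8: (1, 1)
(2) SAFE, for example via the order P8, P2, P3, P1, P7.
Key observation: the first exact fit in this order is P8 — it needs (1, 1) with (3, 1) free, meeting a requested resource to the last unit.
Walking it through:
  pool = (3, 1)
  run P8 (needs (1, 1), free (3, 1)); after release of (0, 2) the pool is (3, 3)
  run P2 (needs (2, 2), free (3, 3)); after release of (2, 2) the pool is (5, 5)
  run P3 (needs (4, 3), free (5, 5)); after release of (0, 1) the pool is (5, 6)
  run P1 (needs (4, 3), free (5, 6)); after release of (0, 3) the pool is (5, 9)
  run P7 (needs (2, 3), free (5, 9)); after release of (1, 2) the pool is (6, 11)
(3) Precisely 12 of the possible complete orderings are safe sequences.


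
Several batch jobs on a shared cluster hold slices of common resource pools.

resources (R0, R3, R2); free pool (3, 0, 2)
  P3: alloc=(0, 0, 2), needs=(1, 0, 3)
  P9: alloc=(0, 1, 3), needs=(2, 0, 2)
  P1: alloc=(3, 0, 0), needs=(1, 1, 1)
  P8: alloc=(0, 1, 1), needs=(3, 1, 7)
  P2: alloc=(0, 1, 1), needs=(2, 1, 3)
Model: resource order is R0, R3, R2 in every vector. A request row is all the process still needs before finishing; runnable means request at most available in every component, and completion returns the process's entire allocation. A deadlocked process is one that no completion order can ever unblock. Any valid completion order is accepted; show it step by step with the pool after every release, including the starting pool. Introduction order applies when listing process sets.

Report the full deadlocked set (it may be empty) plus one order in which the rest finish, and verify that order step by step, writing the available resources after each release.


Nothing here is deadlocked.
Key observation: beginning at P9, releases accumulate fast enough that every process eventually fits.
A valid finishing order for the others: P9, P3, P8, P2, P1. Walking it through:
  pool = (3, 0, 2)
  P9: need (2, 0, 2) fits (3, 0, 2); releases (0, 1, 3), pool now (3, 1, 5)
  P3: need (1, 0, 3) fits (3, 1, 5); releases (0, 0, 2), pool now (3, 1, 7)
  P8: need (3, 1, 7) fits (3, 1, 7); releases (0, 1, 1), pool now (3, 2, 8)
  P2: need (2, 1, 3) fits (3, 2, 8); releases (0, 1, 1), pool now (3, 3, 9)
  P1: need (1, 1, 1) fits (3, 3, 9); releases (3, 0, 0), pool now (6, 3, 9)


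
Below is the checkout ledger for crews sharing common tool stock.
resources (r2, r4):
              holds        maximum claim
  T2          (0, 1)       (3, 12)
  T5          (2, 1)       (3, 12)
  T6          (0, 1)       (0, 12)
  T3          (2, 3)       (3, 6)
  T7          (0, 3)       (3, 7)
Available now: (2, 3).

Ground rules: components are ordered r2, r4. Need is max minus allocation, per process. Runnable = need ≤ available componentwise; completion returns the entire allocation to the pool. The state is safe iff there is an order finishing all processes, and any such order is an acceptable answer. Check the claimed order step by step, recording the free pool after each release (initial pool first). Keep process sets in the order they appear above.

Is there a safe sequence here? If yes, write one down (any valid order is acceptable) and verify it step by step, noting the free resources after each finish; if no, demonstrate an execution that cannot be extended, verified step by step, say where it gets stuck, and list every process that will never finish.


UNSAFE — no complete ordering exists.
Key observation: r4 is the bottleneck — with T3, T7 done the pool holds (4, 9), short of every remaining need.
A maximal execution: T3, T7 — then nothing else fits. Verifying each step:
  pool = (2, 3)
  run T3 (needs (1, 3), free (2, 3)); after release of (2, 3) the pool is (4, 6)
  run T7 (needs (3, 4), free (4, 6)); after release of (0, 3) the pool is (4, 9)
  blocked: T2 wants (3, 11), pool (4, 9) — not enough r4
  blocked: T5 wants (1, 11), pool (4, 9) — not enough r4
  blocked: T6 wants (0, 11), pool (4, 9) — not enough r4
Permanently blocked: T2, T5 and T6.


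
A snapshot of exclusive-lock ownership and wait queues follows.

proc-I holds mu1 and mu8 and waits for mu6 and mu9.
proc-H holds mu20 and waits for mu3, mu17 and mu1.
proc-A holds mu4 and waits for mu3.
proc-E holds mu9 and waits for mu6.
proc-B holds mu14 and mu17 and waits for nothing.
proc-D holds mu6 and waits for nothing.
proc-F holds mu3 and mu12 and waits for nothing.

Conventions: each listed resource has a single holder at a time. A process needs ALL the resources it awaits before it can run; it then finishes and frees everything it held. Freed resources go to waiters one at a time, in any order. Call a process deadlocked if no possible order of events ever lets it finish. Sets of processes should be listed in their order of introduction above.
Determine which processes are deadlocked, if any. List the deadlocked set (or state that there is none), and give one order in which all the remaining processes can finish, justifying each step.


The deadlocked set is empty.
Key observation: although several processes wait, no cycle exists — each chain bottoms out at a free runner.
The rest can finish in the order proc-D, proc-F, proc-B, proc-A, proc-E, proc-I, proc-H.
Walking it through:
  proc-D: no waits; runs immediately, freeing mu6
  proc-F: no waits; runs immediately, freeing mu3 and mu12
  proc-B: no waits; runs immediately, freeing mu14 and mu17
  proc-A waits on mu3 — all released -> runs and releases mu4
  proc-E waits on mu6 — all released -> runs and releases mu9
  proc-I waits on mu6 and mu9 — all released -> runs and releases mu1 and mu8
  proc-H waits on mu3, mu17 and mu1 — all released -> runs and releases mu20


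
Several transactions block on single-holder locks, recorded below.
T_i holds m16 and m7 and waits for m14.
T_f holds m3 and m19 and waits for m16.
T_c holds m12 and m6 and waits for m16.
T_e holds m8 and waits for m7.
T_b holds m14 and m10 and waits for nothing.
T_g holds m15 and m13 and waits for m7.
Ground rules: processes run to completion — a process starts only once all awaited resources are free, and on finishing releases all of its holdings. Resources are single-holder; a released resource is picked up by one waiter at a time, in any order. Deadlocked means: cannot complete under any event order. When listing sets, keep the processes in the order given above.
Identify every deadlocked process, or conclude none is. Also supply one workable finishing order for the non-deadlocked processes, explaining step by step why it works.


The deadlocked set is empty.
Key observation: every chain of waits terminates; starting from the processes that wait on nothing, all the rest unlock in turn.
One completion order for the rest: T_b, T_i, T_e, T_f, T_g, T_c.
Step-by-step check:
  T_b: no waits; runs immediately, freeing m14 and m10
  T_i waits on m14 — all released -> runs and releases m16 and m7
  T_e waits on m7 — all released -> runs and releases m8
  T_f waits on m16 — all released -> runs and releases m3 and m19
  T_g waits on m7 — all released -> runs and releases m15 and m13
  T_c waits on m16 — all released -> runs and releases m12 and m6


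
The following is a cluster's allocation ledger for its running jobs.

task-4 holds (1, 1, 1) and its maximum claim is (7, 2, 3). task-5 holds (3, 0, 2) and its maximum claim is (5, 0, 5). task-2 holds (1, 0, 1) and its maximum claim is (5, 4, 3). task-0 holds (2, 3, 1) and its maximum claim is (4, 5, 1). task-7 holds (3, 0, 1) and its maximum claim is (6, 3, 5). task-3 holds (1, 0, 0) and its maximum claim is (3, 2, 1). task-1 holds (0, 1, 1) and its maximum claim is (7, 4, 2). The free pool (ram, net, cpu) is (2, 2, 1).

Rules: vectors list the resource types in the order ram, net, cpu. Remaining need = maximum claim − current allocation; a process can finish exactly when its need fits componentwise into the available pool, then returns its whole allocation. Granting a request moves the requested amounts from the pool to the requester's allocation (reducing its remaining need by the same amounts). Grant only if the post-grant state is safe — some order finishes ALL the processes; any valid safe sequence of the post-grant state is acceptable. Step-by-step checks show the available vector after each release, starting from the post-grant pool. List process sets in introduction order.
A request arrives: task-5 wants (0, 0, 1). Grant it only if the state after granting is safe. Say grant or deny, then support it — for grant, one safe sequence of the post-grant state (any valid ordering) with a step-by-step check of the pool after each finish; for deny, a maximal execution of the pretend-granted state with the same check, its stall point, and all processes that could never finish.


DENY. Granting would leave the state unsafe.
Key observation: after task-0, task-3 the pool peaks at (5, 5, 1), and each blocked process is short somewhere: task-4 on ram, cpu; task-5 on cpu; task-2 on cpu; task-7 on cpu; task-1 on ram.
After a pretend grant, a maximal execution: task-0, task-3 — then nothing else fits. Verifying each step:
  pool = (2, 2, 0)
  task-0: need (2, 2, 0) fits (2, 2, 0); releases (2, 3, 1), pool now (4, 5, 1)
  task-3: need (2, 2, 1) fits (4, 5, 1); releases (1, 0, 0), pool now (5, 5, 1)
  blocked: task-4 wants (6, 1, 2), pool (5, 5, 1) — not enough ram and cpu
  blocked: task-5 wants (2, 0, 2), pool (5, 5, 1) — not enough cpu
  blocked: task-2 wants (4, 4, 2), pool (5, 5, 1) — not enough cpu
  blocked: task-7 wants (3, 3, 4), pool (5, 5, 1) — not enough cpu
  blocked: task-1 wants (7, 3, 1), pool (5, 5, 1) — not enough ram
Had the request been granted, task-4, task-5, task-2, task-7 and task-1 could never finish.


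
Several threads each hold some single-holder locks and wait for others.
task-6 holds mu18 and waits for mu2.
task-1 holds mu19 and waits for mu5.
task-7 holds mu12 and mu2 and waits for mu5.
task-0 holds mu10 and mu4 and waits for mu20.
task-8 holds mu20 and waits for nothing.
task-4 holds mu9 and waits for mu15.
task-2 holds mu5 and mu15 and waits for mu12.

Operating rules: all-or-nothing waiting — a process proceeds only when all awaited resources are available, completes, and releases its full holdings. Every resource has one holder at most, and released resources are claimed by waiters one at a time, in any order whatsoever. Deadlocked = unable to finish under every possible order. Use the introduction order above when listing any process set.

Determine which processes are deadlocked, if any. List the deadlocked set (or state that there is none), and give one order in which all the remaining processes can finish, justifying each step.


Deadlocked set: task-6, task-1, task-7, task-4 and task-2.
Key observation: the wait chain closes on itself along task-7 -> task-2 -> task-7; task-6, task-1 and task-4 wait into the deadlock from upstream.
The rest can finish in the order task-8, task-0.
Walking it through:
  task-8: no waits; runs immediately, freeing mu20
  run task-0 (all its waits — mu20 — are resolved); releases mu10 and mu4


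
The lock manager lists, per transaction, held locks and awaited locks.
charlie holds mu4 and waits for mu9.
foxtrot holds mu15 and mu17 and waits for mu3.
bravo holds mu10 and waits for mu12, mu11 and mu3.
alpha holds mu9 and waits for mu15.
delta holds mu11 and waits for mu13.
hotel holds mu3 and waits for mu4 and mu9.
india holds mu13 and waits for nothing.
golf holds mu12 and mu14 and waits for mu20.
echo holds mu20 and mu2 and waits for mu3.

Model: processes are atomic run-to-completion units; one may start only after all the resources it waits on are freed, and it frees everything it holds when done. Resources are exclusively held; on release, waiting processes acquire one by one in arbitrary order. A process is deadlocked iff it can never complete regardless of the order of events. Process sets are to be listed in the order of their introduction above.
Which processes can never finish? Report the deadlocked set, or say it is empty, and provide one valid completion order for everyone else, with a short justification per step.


Deadlocked: charlie, foxtrot, bravo, alpha, hotel, golf and echo.
Key observation: the waits loop around charlie -> alpha -> foxtrot -> hotel -> charlie with no way out; bravo, golf and echo wait into the deadlock from upstream.
One completion order for the rest: india, delta.
Step-by-step check:
  india waits on nothing -> runs at once and releases mu13
  run delta (all its waits — mu13 — are resolved); releases mu11


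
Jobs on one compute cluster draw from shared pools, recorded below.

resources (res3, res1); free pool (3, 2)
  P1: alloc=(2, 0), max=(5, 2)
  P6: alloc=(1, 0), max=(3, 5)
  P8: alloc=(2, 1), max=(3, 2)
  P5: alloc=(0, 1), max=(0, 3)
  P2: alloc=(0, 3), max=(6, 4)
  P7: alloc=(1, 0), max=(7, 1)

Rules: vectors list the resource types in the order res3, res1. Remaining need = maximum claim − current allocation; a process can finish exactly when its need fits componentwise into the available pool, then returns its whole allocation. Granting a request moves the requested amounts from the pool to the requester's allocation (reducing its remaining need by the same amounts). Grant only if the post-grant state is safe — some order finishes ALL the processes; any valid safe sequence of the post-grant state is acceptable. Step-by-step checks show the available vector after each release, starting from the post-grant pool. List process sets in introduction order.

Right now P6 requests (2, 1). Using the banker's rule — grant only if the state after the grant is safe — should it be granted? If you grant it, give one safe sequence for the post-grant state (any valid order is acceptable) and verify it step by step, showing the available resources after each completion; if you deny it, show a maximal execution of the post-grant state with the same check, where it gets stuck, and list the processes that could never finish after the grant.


DENY — the pretend-granted state is unsafe.
Key observation: after P8, P1, P5 the pool peaks at (5, 3), and each blocked process is short somewhere: P6 on res1; P2 on res3; P7 on res3.
On the post-grant state, P8, P1, P5 is a maximal run — nothing extends it. Step-by-step check:
  pool = (1, 1)
  P8: need (1, 1) fits (1, 1); releases (2, 1), pool now (3, 2)
  P1: need (3, 2) fits (3, 2); releases (2, 0), pool now (5, 2)
  P5: need (0, 2) fits (5, 2); releases (0, 1), pool now (5, 3)
  blocked: P6 wants (0, 4), pool (5, 3) — not enough res1
  blocked: P2 wants (6, 1), pool (5, 3) — not enough res3
  blocked: P7 wants (6, 1), pool (5, 3) — not enough res3
Post-grant, the permanently blocked set is P6, P2 and P7.


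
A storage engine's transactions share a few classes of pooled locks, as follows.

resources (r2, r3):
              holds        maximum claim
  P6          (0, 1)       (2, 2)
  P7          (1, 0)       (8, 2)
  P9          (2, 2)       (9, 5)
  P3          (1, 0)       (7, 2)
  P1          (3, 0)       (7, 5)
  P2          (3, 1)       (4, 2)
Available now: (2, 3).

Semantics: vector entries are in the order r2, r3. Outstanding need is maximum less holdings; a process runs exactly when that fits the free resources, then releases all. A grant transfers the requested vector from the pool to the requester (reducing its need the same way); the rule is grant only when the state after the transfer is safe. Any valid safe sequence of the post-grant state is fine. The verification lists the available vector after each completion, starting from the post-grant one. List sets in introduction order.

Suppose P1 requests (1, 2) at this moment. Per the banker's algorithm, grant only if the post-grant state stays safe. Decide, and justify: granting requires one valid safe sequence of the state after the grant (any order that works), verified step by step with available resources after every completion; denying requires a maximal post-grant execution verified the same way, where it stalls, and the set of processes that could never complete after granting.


GRANT — the state after the grant stays safe, e.g. via P2, P6, P1, P3, P9, P7.
Key observation: with (1, 1) left after the transfer, P2 can run at once — the state stays safe.
Verifying the post-grant state step by step:
  pool = (1, 1)
  P2 needs (1, 1) <= (1, 1) -> finishes; pool += (3, 1) = (4, 2)
  P6 needs (2, 1) <= (4, 2) -> finishes; pool += (0, 1) = (4, 3)
  P1 needs (3, 3) <= (4, 3) -> finishes; pool += (4, 2) = (8, 5)
  P3 needs (6, 2) <= (8, 5) -> finishes; pool += (1, 0) = (9, 5)
  P9 needs (7, 3) <= (9, 5) -> finishes; pool += (2, 2) = (11, 7)
  P7 needs (7, 2) <= (11, 7) -> finishes; pool += (1, 0) = (12, 7)


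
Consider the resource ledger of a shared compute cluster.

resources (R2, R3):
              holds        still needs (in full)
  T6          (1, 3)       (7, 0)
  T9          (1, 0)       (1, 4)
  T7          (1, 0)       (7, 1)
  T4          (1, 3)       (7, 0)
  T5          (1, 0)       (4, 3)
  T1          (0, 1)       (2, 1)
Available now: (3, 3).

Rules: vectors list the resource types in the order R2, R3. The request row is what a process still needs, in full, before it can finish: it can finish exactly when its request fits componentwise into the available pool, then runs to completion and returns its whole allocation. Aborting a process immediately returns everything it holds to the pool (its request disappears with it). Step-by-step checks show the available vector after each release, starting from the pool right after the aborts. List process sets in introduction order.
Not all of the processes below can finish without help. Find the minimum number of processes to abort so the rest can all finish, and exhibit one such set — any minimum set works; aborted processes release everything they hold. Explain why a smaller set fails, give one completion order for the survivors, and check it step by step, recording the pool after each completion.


Minimum abort set: T6 and T7.
Key observation: the returned (2, 3) from T6 and T7 is what brings T4 — unrunnable before, under any order — into play at step 4.
Why nothing smaller works — every single abort fails: T6 alone leaves T7 blocked (short on R2); T9 alone leaves T6 blocked (short on R2); T7 alone leaves T6 blocked (short on R2); T4 alone leaves T6 blocked (short on R2); T5 alone leaves T6 blocked (short on R2); T1 alone leaves T6 blocked (short on R2).
One survivor order: T5, T1, T9, T4. Verifying each step (post-abort pool first):
  pool = (5, 6)
  T5 needs (4, 3) <= (5, 6) -> finishes; pool += (1, 0) = (6, 6)
  T1 needs (2, 1) <= (6, 6) -> finishes; pool += (0, 1) = (6, 7)
  T9 needs (1, 4) <= (6, 7) -> finishes; pool += (1, 0) = (7, 7)
  T4 needs (7, 0) <= (7, 7) -> finishes; pool += (1, 3) = (8, 10)


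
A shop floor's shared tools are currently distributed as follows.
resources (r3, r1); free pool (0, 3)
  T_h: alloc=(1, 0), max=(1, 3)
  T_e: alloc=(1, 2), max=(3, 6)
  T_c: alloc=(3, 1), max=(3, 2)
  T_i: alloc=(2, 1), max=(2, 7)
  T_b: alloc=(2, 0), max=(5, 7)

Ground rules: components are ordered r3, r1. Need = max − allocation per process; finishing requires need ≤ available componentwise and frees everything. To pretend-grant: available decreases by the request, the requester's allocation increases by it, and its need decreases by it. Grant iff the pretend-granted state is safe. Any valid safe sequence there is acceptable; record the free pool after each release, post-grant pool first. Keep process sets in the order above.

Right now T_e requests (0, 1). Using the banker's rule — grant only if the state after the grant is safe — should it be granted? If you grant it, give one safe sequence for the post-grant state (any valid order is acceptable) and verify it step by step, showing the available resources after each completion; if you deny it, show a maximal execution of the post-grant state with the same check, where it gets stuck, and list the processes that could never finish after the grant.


GRANT. The post-grant state is safe; one safe sequence: T_c, T_e, T_i, T_h, T_b.
Key observation: post-grant, (0, 2) remains, and an order beginning with T_c completes everyone.
Step-by-step check of the post-grant state:
  pool = (0, 2)
  T_c needs (0, 1) <= (0, 2) -> finishes; pool += (3, 1) = (3, 3)
  T_e needs (2, 3) <= (3, 3) -> finishes; pool += (1, 3) = (4, 6)
  T_i needs (0, 6) <= (4, 6) -> finishes; pool += (2, 1) = (6, 7)
  T_h needs (0, 3) <= (6, 7) -> finishes; pool += (1, 0) = (7, 7)
  T_b needs (3, 7) <= (7, 7) -> finishes; pool += (2, 0) = (9, 7)


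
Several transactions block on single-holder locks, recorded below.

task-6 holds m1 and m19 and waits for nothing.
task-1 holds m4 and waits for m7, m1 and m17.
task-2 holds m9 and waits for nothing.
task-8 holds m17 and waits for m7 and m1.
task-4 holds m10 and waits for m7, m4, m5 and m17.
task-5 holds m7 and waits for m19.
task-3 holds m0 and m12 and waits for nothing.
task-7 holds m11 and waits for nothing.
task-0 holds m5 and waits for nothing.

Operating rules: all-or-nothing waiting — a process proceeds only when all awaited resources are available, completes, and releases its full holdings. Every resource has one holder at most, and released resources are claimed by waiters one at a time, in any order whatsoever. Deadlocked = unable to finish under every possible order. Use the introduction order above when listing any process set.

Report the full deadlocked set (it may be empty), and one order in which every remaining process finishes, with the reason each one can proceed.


No process is deadlocked.
Key observation: every chain of waits terminates; starting from the processes that wait on nothing, all the rest unlock in turn.
A valid finishing order for the others: task-3, task-6, task-5, task-8, task-7, task-0, task-1, task-2, task-4.
Step-by-step check:
  run task-3 (it waits on nothing); releases m0 and m12
  run task-6 (it waits on nothing); releases m1 and m19
  run task-5 (all its waits — m19 — are resolved); releases m7
  run task-8 (all its waits — m7 and m1 — are resolved); releases m17
  run task-7 (it waits on nothing); releases m11
  run task-0 (it waits on nothing); releases m5
  run task-1 (all its waits — m7, m1 and m17 — are resolved); releases m4
  run task-2 (it waits on nothing); releases m9
  run task-4 (all its waits — m7, m4, m5 and m17 — are resolved); releases m10


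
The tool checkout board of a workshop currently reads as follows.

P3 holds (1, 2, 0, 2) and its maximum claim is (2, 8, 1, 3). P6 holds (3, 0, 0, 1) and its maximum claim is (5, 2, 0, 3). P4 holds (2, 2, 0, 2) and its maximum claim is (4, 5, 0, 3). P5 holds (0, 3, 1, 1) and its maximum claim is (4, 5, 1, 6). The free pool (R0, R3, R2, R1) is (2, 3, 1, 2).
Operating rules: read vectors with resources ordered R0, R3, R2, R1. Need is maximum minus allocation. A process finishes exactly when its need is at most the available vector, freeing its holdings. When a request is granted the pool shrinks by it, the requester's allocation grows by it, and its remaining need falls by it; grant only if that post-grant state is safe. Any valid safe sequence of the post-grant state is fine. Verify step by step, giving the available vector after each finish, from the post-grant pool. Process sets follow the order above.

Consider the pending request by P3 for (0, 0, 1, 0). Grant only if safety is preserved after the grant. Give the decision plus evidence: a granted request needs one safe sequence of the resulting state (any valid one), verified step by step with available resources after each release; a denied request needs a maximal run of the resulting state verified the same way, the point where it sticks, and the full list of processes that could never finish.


GRANT — the state after the grant stays safe, e.g. via P6, P4, P5, P3.
Key observation: even at the reduced pool (2, 3, 0, 2), P6 fits immediately, so safety survives the grant.
Step-by-step check of the post-grant state:
  pool = (2, 3, 0, 2)
  P6: need (2, 2, 0, 2) fits (2, 3, 0, 2); releases (3, 0, 0, 1), pool now (5, 3, 0, 3)
  P4: need (2, 3, 0, 1) fits (5, 3, 0, 3); releases (2, 2, 0, 2), pool now (7, 5, 0, 5)
  P5: need (4, 2, 0, 5) fits (7, 5, 0, 5); releases (0, 3, 1, 1), pool now (7, 8, 1, 6)
  P3: need (1, 6, 0, 1) fits (7, 8, 1, 6); releases (1, 2, 1, 2), pool now (8, 10, 2, 8)


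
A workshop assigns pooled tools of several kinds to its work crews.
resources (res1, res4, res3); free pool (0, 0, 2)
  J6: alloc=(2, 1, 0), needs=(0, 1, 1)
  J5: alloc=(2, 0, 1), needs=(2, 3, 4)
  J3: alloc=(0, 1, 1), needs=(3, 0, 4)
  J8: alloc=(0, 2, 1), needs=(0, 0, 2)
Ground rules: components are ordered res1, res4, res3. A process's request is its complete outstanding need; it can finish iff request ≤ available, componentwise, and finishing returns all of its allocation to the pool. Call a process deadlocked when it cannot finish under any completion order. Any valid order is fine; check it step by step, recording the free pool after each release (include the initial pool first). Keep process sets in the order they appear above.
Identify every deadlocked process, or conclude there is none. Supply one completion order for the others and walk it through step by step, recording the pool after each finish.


Deadlocked: J5 and J3.
Key observation: once J8, J6 finish, the pool peaks at (2, 3, 3) — and every remaining process still needs more res3 than that.
One completion order for the rest: J8, J6. Walking it through:
  pool = (0, 0, 2)
  J8: need (0, 0, 2) fits (0, 0, 2); releases (0, 2, 1), pool now (0, 2, 3)
  J6: need (0, 1, 1) fits (0, 2, 3); releases (2, 1, 0), pool now (2, 3, 3)
The stuck group stays short no matter what:
  J5 cannot run: need (2, 3, 4) vs free (2, 3, 3) (insufficient res3)
  J3 cannot run: need (3, 0, 4) vs free (2, 3, 3) (insufficient res1 and res3)


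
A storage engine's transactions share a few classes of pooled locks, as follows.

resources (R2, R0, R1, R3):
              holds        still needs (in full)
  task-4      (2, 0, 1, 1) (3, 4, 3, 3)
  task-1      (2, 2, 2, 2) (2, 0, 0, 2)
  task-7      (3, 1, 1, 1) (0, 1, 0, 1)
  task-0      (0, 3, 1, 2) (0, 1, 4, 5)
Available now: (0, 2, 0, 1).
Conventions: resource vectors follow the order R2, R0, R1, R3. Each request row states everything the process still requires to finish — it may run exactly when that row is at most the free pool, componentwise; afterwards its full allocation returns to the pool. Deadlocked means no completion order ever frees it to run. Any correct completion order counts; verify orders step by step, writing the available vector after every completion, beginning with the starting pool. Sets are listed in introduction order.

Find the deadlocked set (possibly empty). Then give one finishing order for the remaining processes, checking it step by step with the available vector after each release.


No process is deadlocked.
Key observation: starting with task-7, each completion frees enough for the next — no one is permanently blocked.
One completion order for the rest: task-7, task-1, task-4, task-0. Step-by-step check:
  pool = (0, 2, 0, 1)
  run task-7 (needs (0, 1, 0, 1), free (0, 2, 0, 1)); after release of (3, 1, 1, 1) the pool is (3, 3, 1, 2)
  run task-1 (needs (2, 0, 0, 2), free (3, 3, 1, 2)); after release of (2, 2, 2, 2) the pool is (5, 5, 3, 4)
  run task-4 (needs (3, 4, 3, 3), free (5, 5, 3, 4)); after release of (2, 0, 1, 1) the pool is (7, 5, 4, 5)
  run task-0 (needs (0, 1, 4, 5), free (7, 5, 4, 5)); after release of (0, 3, 1, 2) the pool is (7, 8, 5, 7)


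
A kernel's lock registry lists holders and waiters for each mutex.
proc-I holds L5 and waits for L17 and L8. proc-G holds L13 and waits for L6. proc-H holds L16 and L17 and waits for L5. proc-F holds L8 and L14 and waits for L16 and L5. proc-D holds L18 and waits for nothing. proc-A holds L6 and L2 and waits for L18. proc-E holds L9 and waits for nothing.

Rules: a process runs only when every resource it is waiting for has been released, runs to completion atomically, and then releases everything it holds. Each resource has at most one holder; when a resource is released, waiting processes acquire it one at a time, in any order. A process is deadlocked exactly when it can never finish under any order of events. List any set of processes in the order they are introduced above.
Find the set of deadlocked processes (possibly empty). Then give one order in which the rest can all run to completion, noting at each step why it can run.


The deadlocked set is proc-I, proc-H and proc-F.
Key observation: the cycle proc-I -> proc-H -> proc-I can never break — each member waits on the next; proc-F is caught in further circular waits.
A valid finishing order for the others: proc-D, proc-A, proc-G, proc-E.
Verifying each step:
  proc-D waits on nothing -> runs at once and releases L18
  run proc-A (all its waits — L18 — are resolved); releases L6 and L2
  run proc-G (all its waits — L6 — are resolved); releases L13
  proc-E waits on nothing -> runs at once and releases L9


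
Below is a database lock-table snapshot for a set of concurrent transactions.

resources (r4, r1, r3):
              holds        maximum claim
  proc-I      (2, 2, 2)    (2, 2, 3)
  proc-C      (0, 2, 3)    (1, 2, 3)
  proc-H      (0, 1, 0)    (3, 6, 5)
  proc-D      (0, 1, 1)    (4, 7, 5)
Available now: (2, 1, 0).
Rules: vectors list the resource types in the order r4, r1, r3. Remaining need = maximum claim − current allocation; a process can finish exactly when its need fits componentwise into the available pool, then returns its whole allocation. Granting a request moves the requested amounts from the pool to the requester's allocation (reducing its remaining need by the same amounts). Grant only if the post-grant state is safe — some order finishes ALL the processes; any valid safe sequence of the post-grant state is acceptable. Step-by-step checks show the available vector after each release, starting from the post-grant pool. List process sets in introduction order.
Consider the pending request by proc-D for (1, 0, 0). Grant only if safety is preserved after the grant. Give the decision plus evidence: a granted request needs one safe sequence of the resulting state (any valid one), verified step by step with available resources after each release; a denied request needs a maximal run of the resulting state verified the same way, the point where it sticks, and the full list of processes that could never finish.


GRANT: granting preserves safety; a valid post-grant sequence is proc-C, proc-I, proc-H, proc-D.
Key observation: the grant leaves (1, 1, 0) free — enough for proc-C, whose release restarts the cascade.
Step-by-step check of the post-grant state:
  pool = (1, 1, 0)
  run proc-C (needs (1, 0, 0), free (1, 1, 0)); after release of (0, 2, 3) the pool is (1, 3, 3)
  run proc-I (needs (0, 0, 1), free (1, 3, 3)); after release of (2, 2, 2) the pool is (3, 5, 5)
  run proc-H (needs (3, 5, 5), free (3, 5, 5)); after release of (0, 1, 0) the pool is (3, 6, 5)
  run proc-D (needs (3, 6, 4), free (3, 6, 5)); after release of (1, 1, 1) the pool is (4, 7, 6)
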